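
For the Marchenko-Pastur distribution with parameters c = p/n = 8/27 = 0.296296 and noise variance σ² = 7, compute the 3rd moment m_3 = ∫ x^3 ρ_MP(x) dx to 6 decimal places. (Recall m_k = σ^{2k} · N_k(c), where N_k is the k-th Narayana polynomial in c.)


E[X³] = σ⁶ (1 + 3c + c²) (third MP moment). With σ² = 7 (so σ⁶ = 343) and c = 8/27 = 0.296296: E[X³] = 343 · (1 + 3·0.296296 + (0.296296)²) = 343 · 1.976680.

So E[X^3] = 678.001372.


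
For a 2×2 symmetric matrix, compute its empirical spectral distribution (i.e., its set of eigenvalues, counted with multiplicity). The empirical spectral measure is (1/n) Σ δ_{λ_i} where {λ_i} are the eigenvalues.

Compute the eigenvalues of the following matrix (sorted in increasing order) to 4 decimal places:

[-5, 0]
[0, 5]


Since M is real symmetric, both eigenvalues are real; they are the roots of det(λI − M) = λ² − (tr M) λ + det M.
tr M = -5 + 5 = 0.
det M = (-5)·5 − 0² = -25 − 0 = -25.
Characteristic polynomial: λ² − 25 = 0.
Discriminant Δ = (tr M)² − 4·det M = 0 − (-100) = 100; √Δ = 10.000000.
λ = (tr M ± √Δ)/2 = (0 ± 10.000000)/2, giving (tr M − √Δ)/2 = -5.0000 and (tr M + √Δ)/2 = 5.0000.

Eigenvalues sorted in increasing order: [-5.0000, 5.0000].


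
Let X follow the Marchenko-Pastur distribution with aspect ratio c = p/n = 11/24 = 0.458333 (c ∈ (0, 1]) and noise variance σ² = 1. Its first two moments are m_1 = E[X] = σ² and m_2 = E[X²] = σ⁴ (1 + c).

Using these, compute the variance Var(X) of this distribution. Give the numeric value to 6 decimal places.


m_1 = E[X] = σ² = 1, so m_1² = 1.
m_2 = E[X²] = σ⁴ (1 + c) = 1 · (1 + 0.458333) = 1 · 1.458333 = 1.458333.
(Note m_2 − m_1² simplifies to c · σ⁴ = 0.458333 · 1.)

Var(X) = m_2 − m_1² = 1.458333 − 1 = 0.458333.


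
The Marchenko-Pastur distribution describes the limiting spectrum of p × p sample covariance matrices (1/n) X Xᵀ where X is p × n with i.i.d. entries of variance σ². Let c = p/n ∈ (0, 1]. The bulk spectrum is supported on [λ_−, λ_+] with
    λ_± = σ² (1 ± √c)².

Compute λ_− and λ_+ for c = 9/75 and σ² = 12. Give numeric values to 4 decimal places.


c = 9/75 = 0.120000; √c = 0.346410.
λ_− = σ² (1 − √c)² = 12 · (1 − 0.346410)² = 12 · (0.653590)² = 5.126156.
λ_+ = σ² (1 + √c)² = 12 · (1 + 0.346410)² = 12 · (1.346410)² = 21.753844.

Rounded to 4 decimal places: λ_− ≈ 5.1262, λ_+ ≈ 21.7538.


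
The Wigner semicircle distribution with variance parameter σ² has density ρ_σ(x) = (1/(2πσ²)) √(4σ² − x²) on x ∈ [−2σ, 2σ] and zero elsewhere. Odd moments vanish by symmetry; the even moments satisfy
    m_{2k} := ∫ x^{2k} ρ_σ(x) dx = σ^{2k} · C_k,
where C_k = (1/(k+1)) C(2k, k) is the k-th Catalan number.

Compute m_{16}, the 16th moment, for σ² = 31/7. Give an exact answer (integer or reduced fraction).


By the scaled semicircle moment identity, m_{2k} = σ^{2k} · C_k with k = 8.
C_8 = (1/(k+1)) · C(2k, k) = (1/9) · C(16, 8) = (1/9) · 12870 = 1430.
σ^{2k} = (σ²)^k = (31/7)^8 = 852891037441/5764801.

Therefore m_{16} = σ^{16} · C_8 = (852891037441/5764801) · 1430 = 1219634183540630/5764801.


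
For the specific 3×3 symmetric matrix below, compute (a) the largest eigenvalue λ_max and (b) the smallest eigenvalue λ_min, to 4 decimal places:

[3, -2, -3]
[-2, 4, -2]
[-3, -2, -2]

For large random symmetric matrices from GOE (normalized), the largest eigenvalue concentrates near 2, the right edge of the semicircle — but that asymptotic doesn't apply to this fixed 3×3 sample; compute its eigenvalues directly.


Since M is real symmetric, all three eigenvalues are real; they are the roots of det(λI − M) = λ³ − (tr M) λ² + s λ − det M, where s is the sum of the principal 2×2 minors.
tr M = 3 + 4 + (-2) = 5.
s = (3·4 − (-2)²) + (3·(-2) − (-3)²) + (4·(-2) − (-2)²) = 8 + (-15) + (-12) = -19.
det M (expand along row 1) = 3·(-12) − (-2)·(-2) + (-3)·16 = -88.
Characteristic polynomial: λ³ − 5λ² − 19λ + 88 = 0.
Substitute λ = y + (tr M)/3 = y + 1.666667 to remove the quadratic term: y³ + p·y + q = 0 with p = s − (tr M)²/3 = -27.333333 and q = −2(tr M)³/27 + (tr M)·s/3 − det M = 47.074074.
Three real roots ⇒ use the trigonometric (Viète) form: r = 2√(−p/3) = 6.036923, φ = arccos(3q/(p·r)) = arccos(-0.855844) = 2.597977 rad.
y_k = r·cos(φ/3 − 2πk/3) for k = 0, 1, 2 gives y = 3.911229, 2.026853, -5.938082.
λ_k = y_k + 1.666667 gives λ = 5.5779, 3.6935, -4.2714 (check: the sum is 5.0000 = tr M).

Hence λ_max = 5.5779 and λ_min = -4.2714.


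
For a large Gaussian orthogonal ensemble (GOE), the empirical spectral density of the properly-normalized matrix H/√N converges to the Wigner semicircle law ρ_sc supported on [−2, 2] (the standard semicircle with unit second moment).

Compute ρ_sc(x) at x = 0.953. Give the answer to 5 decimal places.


ρ_sc(x) = (1/(2π)) √(4 − x²). With x = 0.953:
  4 − x² = 4 − (0.953)² = 4 − 0.908209 = 3.091791.
  √(4 − x²) = 1.758349.
  1/(2π) = 0.159155.
  ρ_sc(0.953) = 0.159155 · 1.758349 = 0.279850.

Rounded to 5 decimal places: ρ_sc(0.953) ≈ 0.27985.


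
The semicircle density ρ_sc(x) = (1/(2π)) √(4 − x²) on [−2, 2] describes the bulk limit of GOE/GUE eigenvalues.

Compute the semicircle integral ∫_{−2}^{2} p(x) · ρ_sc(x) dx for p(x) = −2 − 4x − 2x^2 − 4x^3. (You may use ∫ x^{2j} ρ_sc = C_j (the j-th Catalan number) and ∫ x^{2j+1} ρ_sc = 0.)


Write p(x) = Σ a_i x^i, split into monomials and integrate each against ρ_sc separately.
Using ∫ x^{2j} ρ_sc = C_j = (1/(j+1)) C(2j, j) (Catalan numbers) and ∫ x^{2j+1} ρ_sc = 0 (odd monomials vanish by symmetry):
  i = 0 (even): a_0 · C_{0} = -2 · 1 = -2
  i = 1 (odd): ∫ x^1 ρ_sc = 0 (vanishes)
  i = 2 (even): a_2 · C_{1} = -2 · 1 = -2
  i = 3 (odd): ∫ x^3 ρ_sc = 0 (vanishes)

Summing the contributions: ∫_{−2}^{2} p(x) ρ_sc(x) dx = (-2) + (-2) = -4.


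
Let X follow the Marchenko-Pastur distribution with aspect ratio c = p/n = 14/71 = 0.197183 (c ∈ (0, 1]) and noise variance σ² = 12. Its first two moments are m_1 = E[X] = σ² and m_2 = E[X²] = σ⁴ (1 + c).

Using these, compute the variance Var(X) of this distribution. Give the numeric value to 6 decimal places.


m_1 = E[X] = σ² = 12, so m_1² = 144.
m_2 = E[X²] = σ⁴ (1 + c) = 144 · (1 + 0.197183) = 144 · 1.197183 = 172.394366.
(Note m_2 − m_1² simplifies to c · σ⁴ = 0.197183 · 144.)

Var(X) = m_2 − m_1² = 172.394366 − 144 = 28.394366.


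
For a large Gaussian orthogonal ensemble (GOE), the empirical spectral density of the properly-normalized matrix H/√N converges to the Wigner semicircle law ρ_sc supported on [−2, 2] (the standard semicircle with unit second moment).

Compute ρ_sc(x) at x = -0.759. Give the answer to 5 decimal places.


ρ_sc(x) = (1/(2π)) √(4 − x²). With x = -0.759:
  4 − x² = 4 − (-0.759)² = 4 − 0.576081 = 3.423919.
  √(4 − x²) = 1.850383.
  1/(2π) = 0.159155.
  ρ_sc(-0.759) = 0.159155 · 1.850383 = 0.294498.

Rounded to 5 decimal places: ρ_sc(-0.759) ≈ 0.29450.


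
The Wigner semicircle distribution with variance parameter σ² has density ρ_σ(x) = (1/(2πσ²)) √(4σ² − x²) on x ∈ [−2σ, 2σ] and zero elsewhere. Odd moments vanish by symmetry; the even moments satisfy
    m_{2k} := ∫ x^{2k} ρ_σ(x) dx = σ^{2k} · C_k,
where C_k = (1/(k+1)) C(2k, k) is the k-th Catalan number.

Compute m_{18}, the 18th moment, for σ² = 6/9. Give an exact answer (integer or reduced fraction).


By the scaled semicircle moment identity, m_{2k} = σ^{2k} · C_k with k = 9.
C_9 = (1/(k+1)) · C(2k, k) = (1/10) · C(18, 9) = (1/10) · 48620 = 4862.
σ^{2k} = (σ²)^k = (6/9)^9 = 512/19683.

Therefore m_{18} = σ^{18} · C_9 = (512/19683) · 4862 = 2489344/19683.


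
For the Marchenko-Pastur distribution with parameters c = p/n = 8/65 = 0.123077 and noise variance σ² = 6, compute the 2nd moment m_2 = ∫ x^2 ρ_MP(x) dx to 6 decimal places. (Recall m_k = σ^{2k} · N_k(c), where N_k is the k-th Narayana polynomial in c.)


E[X²] = σ⁴ (1 + c) (second MP moment). With σ² = 6 (so σ⁴ = 36) and c = 8/65 = 0.123077: E[X²] = 36 · (1 + 0.123077) = 36 · 1.123077.

So E[X^2] = 40.430769.


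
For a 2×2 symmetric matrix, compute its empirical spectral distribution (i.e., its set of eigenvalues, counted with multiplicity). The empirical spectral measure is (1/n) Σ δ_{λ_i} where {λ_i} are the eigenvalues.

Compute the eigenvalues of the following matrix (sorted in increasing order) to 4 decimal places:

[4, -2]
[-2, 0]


Since M is real symmetric, both eigenvalues are real; they are the roots of det(λI − M) = λ² − (tr M) λ + det M.
tr M = 4 + 0 = 4.
det M = 4·0 − (-2)² = 0 − 4 = -4.
Characteristic polynomial: λ² − 4λ − 4 = 0.
Discriminant Δ = (tr M)² − 4·det M = 16 − (-16) = 32; √Δ = 5.656854.
λ = (tr M ± √Δ)/2 = (4 ± 5.656854)/2, giving (tr M − √Δ)/2 = -0.8284 and (tr M + √Δ)/2 = 4.8284.

Eigenvalues sorted in increasing order: [-0.8284, 4.8284].


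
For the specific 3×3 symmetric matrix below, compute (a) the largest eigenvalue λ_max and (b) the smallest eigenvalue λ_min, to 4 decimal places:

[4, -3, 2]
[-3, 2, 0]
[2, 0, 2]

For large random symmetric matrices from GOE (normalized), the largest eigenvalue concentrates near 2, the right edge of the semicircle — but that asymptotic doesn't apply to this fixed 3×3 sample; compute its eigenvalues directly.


Since M is real symmetric, all three eigenvalues are real; they are the roots of det(λI − M) = λ³ − (tr M) λ² + s λ − det M, where s is the sum of the principal 2×2 minors.
tr M = 4 + 2 + 2 = 8.
s = (4·2 − (-3)²) + (4·2 − 2²) + (2·2 − 0²) = -1 + 4 + 4 = 7.
det M (expand along row 1) = 4·4 − (-3)·(-6) + 2·(-4) = -10.
Characteristic polynomial: λ³ − 8λ² + 7λ + 10 = 0.
Substitute λ = y + (tr M)/3 = y + 2.666667 to remove the quadratic term: y³ + p·y + q = 0 with p = s − (tr M)²/3 = -14.333333 and q = −2(tr M)³/27 + (tr M)·s/3 − det M = -9.259259.
Three real roots ⇒ use the trigonometric (Viète) form: r = 2√(−p/3) = 4.371626, φ = arccos(3q/(p·r)) = arccos(0.443310) = 1.111509 rad.
y_k = r·cos(φ/3 − 2πk/3) for k = 0, 1, 2 gives y = 4.074991, -0.666667, -3.408324.
λ_k = y_k + 2.666667 gives λ = 6.7417, 2.0000, -0.7417 (check: the sum is 8.0000 = tr M).

Hence λ_max = 6.7417 and λ_min = -0.7417.


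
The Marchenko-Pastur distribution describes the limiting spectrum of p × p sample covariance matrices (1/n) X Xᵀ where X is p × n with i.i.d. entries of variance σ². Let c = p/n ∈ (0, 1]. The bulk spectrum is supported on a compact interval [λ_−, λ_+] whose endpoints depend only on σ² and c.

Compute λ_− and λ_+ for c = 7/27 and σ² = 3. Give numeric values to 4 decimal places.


c = 7/27 = 0.259259; √c = 0.509175.
λ_− = σ² (1 − √c)² = 3 · (1 − 0.509175)² = 3 · (0.490825)² = 0.722727.
λ_+ = σ² (1 + √c)² = 3 · (1 + 0.509175)² = 3 · (1.509175)² = 6.832828.

Rounded to 4 decimal places: λ_− ≈ 0.7227, λ_+ ≈ 6.8328.


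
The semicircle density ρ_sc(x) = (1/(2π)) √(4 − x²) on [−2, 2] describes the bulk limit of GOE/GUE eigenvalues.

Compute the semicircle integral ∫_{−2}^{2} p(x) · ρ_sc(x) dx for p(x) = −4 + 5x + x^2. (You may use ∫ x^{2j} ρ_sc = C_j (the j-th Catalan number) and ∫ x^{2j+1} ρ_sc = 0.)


Write p(x) = Σ a_i x^i, split into monomials and integrate each against ρ_sc separately.
Using ∫ x^{2j} ρ_sc = C_j = (1/(j+1)) C(2j, j) (Catalan numbers) and ∫ x^{2j+1} ρ_sc = 0 (odd monomials vanish by symmetry):
  i = 0 (even): a_0 · C_{0} = -4 · 1 = -4
  i = 1 (odd): ∫ x^1 ρ_sc = 0 (vanishes)
  i = 2 (even): a_2 · C_{1} = 1 · 1 = 1

Summing the contributions: ∫_{−2}^{2} p(x) ρ_sc(x) dx = (-4) + 1 = -3.


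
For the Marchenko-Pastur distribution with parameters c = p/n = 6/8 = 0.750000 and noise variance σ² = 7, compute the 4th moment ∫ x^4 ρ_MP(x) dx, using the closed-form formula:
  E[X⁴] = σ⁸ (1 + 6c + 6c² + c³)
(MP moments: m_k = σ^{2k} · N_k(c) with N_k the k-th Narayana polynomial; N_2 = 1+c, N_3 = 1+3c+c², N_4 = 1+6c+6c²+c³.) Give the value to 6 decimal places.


E[X⁴] = σ⁸ (1 + 6c + 6c² + c³) (fourth MP moment). With σ² = 7 (so σ⁸ = 2401) and c = 6/8 = 0.750000: E[X⁴] = 2401 · (1 + 6·0.750000 + 6·(0.750000)² + (0.750000)³) = 2401 · 9.296875.

So E[X^4] = 22321.796875.


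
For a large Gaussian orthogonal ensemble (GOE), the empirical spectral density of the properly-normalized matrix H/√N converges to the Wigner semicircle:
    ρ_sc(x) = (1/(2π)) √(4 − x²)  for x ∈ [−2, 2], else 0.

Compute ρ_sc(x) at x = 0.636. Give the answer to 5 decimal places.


ρ_sc(x) = (1/(2π)) √(4 − x²). With x = 0.636:
  4 − x² = 4 − (0.636)² = 4 − 0.404496 = 3.595504.
  √(4 − x²) = 1.896181.
  1/(2π) = 0.159155.
  ρ_sc(0.636) = 0.159155 · 1.896181 = 0.301787.

Rounded to 5 decimal places: ρ_sc(0.636) ≈ 0.30179.


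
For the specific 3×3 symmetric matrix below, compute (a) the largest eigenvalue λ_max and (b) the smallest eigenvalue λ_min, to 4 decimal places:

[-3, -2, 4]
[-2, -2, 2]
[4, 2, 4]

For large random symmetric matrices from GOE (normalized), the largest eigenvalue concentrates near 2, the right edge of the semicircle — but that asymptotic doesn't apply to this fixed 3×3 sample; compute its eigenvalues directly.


Since M is real symmetric, all three eigenvalues are real; they are the roots of det(λI − M) = λ³ − (tr M) λ² + s λ − det M, where s is the sum of the principal 2×2 minors.
tr M = -3 + (-2) + 4 = -1.
s = ((-3)·(-2) − (-2)²) + ((-3)·4 − 4²) + ((-2)·4 − 2²) = 2 + (-28) + (-12) = -38.
det M (expand along row 1) = (-3)·(-12) − (-2)·(-16) + 4·4 = 20.
Characteristic polynomial: λ³ + λ² − 38λ − 20 = 0.
Substitute λ = y + (tr M)/3 = y − 0.333333 to remove the quadratic term: y³ + p·y + q = 0 with p = s − (tr M)²/3 = -38.333333 and q = −2(tr M)³/27 + (tr M)·s/3 − det M = -7.259259.
Three real roots ⇒ use the trigonometric (Viète) form: r = 2√(−p/3) = 7.149204, φ = arccos(3q/(p·r)) = arccos(0.079466) = 1.491247 rad.
y_k = r·cos(φ/3 − 2πk/3) for k = 0, 1, 2 gives y = 6.283990, -0.189550, -6.094441.
λ_k = y_k − 0.333333 gives λ = 5.9507, -0.5229, -6.4278 (check: the sum is -1.0000 = tr M).

Hence λ_max = 5.9507 and λ_min = -6.4278.


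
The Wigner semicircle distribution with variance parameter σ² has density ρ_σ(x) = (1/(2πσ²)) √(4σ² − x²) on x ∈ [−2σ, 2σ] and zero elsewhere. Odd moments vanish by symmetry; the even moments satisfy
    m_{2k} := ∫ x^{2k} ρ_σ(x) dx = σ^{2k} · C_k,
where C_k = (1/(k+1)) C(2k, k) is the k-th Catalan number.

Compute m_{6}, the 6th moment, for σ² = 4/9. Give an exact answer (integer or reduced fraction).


By the scaled semicircle moment identity, m_{2k} = σ^{2k} · C_k with k = 3.
C_3 = (1/(k+1)) · C(2k, k) = (1/4) · C(6, 3) = (1/4) · 20 = 5.
σ^{2k} = (σ²)^k = (4/9)^3 = 64/729.

Therefore m_{6} = σ^{6} · C_3 = (64/729) · 5 = 320/729.


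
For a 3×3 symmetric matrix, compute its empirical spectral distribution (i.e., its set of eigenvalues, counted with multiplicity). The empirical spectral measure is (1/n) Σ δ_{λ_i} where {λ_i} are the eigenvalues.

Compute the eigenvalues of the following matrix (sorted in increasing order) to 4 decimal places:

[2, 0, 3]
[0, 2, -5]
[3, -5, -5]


Since M is real symmetric, all three eigenvalues are real; they are the roots of det(λI − M) = λ³ − (tr M) λ² + s λ − det M, where s is the sum of the principal 2×2 minors.
tr M = 2 + 2 + (-5) = -1.
s = (2·2 − 0²) + (2·(-5) − 3²) + (2·(-5) − (-5)²) = 4 + (-19) + (-35) = -50.
det M (expand along row 1) = 2·(-35) − 0·15 + 3·(-6) = -88.
Characteristic polynomial: λ³ + λ² − 50λ + 88 = 0.
Substitute λ = y + (tr M)/3 = y − 0.333333 to remove the quadratic term: y³ + p·y + q = 0 with p = s − (tr M)²/3 = -50.333333 and q = −2(tr M)³/27 + (tr M)·s/3 − det M = 104.740741.
Three real roots ⇒ use the trigonometric (Viète) form: r = 2√(−p/3) = 8.192137, φ = arccos(3q/(p·r)) = arccos(-0.762051) = 2.437271 rad.
y_k = r·cos(φ/3 − 2πk/3) for k = 0, 1, 2 gives y = 5.634069, 2.333333, -7.967402.
λ_k = y_k − 0.333333 gives λ = 5.3007, 2.0000, -8.3007 (check: the sum is -1.0000 = tr M).

Eigenvalues sorted in increasing order: [-8.3007, 2.0000, 5.3007].


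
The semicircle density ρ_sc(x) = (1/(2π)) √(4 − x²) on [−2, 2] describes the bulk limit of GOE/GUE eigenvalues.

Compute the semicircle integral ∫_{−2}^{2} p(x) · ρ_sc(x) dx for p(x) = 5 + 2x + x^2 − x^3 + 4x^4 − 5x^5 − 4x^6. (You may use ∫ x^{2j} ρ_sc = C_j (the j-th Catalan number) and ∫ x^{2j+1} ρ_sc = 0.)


Write p(x) = Σ a_i x^i, split into monomials and integrate each against ρ_sc separately.
Using ∫ x^{2j} ρ_sc = C_j = (1/(j+1)) C(2j, j) (Catalan numbers) and ∫ x^{2j+1} ρ_sc = 0 (odd monomials vanish by symmetry):
  i = 0 (even): a_0 · C_{0} = 5 · 1 = 5
  i = 1 (odd): ∫ x^1 ρ_sc = 0 (vanishes)
  i = 2 (even): a_2 · C_{1} = 1 · 1 = 1
  i = 3 (odd): ∫ x^3 ρ_sc = 0 (vanishes)
  i = 4 (even): a_4 · C_{2} = 4 · 2 = 8
  i = 5 (odd): ∫ x^5 ρ_sc = 0 (vanishes)
  i = 6 (even): a_6 · C_{3} = -4 · 5 = -20

Summing the contributions: ∫_{−2}^{2} p(x) ρ_sc(x) dx = 5 + 1 + 8 + (-20) = -6.


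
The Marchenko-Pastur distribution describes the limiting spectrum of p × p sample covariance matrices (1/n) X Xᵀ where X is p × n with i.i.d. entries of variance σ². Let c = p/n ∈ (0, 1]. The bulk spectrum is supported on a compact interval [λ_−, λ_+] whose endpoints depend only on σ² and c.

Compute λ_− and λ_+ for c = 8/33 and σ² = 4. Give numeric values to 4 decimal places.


c = 8/33 = 0.242424; √c = 0.492366.
λ_− = σ² (1 − √c)² = 4 · (1 − 0.492366)² = 4 · (0.507634)² = 1.030769.
λ_+ = σ² (1 + √c)² = 4 · (1 + 0.492366)² = 4 · (1.492366)² = 8.908625.

Rounded to 4 decimal places: λ_− ≈ 1.0308, λ_+ ≈ 8.9086.


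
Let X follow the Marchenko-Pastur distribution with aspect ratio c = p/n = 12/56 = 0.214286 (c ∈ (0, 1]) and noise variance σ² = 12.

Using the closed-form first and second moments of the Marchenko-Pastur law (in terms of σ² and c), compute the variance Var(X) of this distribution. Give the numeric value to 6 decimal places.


Recall the MP moments m_1 = E[X] = σ² and m_2 = E[X²] = σ⁴ (1 + c).
m_1 = E[X] = σ² = 12, so m_1² = 144.
m_2 = E[X²] = σ⁴ (1 + c) = 144 · (1 + 0.214286) = 144 · 1.214286 = 174.857143.
(Note m_2 − m_1² simplifies to c · σ⁴ = 0.214286 · 144.)

Var(X) = m_2 − m_1² = 174.857143 − 144 = 30.857143.


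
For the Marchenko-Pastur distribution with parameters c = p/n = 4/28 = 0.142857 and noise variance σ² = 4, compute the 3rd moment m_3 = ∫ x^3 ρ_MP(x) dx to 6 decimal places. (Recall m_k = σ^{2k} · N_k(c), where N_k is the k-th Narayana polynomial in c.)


E[X³] = σ⁶ (1 + 3c + c²) (third MP moment). With σ² = 4 (so σ⁶ = 64) and c = 4/28 = 0.142857: E[X³] = 64 · (1 + 3·0.142857 + (0.142857)²) = 64 · 1.448980.

So E[X^3] = 92.734694.


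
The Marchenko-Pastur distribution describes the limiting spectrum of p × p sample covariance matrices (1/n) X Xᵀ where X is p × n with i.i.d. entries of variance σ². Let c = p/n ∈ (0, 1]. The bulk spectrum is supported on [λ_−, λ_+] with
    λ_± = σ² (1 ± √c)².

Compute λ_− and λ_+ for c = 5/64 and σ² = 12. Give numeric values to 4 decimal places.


c = 5/64 = 0.078125; √c = 0.279508.
λ_− = σ² (1 − √c)² = 12 · (1 − 0.279508)² = 12 · (0.720492)² = 6.229296.
λ_+ = σ² (1 + √c)² = 12 · (1 + 0.279508)² = 12 · (1.279508)² = 19.645704.

Rounded to 4 decimal places: λ_− ≈ 6.2293, λ_+ ≈ 19.6457.


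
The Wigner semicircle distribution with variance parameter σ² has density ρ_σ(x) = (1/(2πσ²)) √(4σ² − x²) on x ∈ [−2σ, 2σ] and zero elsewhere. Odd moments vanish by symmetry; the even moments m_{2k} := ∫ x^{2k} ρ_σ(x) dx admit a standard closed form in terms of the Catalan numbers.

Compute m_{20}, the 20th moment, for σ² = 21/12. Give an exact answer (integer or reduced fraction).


By the scaled semicircle moment identity, m_{2k} = σ^{2k} · C_k with k = 10.
C_10 = (1/(k+1)) · C(2k, k) = (1/11) · C(20, 10) = (1/11) · 184756 = 16796.
σ^{2k} = (σ²)^k = (21/12)^10 = 282475249/1048576.

Therefore m_{20} = σ^{20} · C_10 = (282475249/1048576) · 16796 = 1186113570551/262144.


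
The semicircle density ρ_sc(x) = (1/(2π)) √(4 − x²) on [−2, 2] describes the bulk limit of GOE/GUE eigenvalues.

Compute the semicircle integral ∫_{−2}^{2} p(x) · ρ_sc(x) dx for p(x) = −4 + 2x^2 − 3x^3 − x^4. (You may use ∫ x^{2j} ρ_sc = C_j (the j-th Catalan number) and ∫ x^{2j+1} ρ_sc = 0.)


Write p(x) = Σ a_i x^i, split into monomials and integrate each against ρ_sc separately.
Using ∫ x^{2j} ρ_sc = C_j = (1/(j+1)) C(2j, j) (Catalan numbers) and ∫ x^{2j+1} ρ_sc = 0 (odd monomials vanish by symmetry):
  i = 0 (even): a_0 · C_{0} = -4 · 1 = -4
  i = 2 (even): a_2 · C_{1} = 2 · 1 = 2
  i = 3 (odd): ∫ x^3 ρ_sc = 0 (vanishes)
  i = 4 (even): a_4 · C_{2} = -1 · 2 = -2

Summing the contributions: ∫_{−2}^{2} p(x) ρ_sc(x) dx = (-4) + 2 + (-2) = -4.


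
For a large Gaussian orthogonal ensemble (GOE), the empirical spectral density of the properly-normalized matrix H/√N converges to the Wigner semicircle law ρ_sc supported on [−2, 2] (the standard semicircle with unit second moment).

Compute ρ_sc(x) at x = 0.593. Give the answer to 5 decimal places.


ρ_sc(x) = (1/(2π)) √(4 − x²). With x = 0.593:
  4 − x² = 4 − (0.593)² = 4 − 0.351649 = 3.648351.
  √(4 − x²) = 1.910066.
  1/(2π) = 0.159155.
  ρ_sc(0.593) = 0.159155 · 1.910066 = 0.303996.

Rounded to 5 decimal places: ρ_sc(0.593) ≈ 0.30400.


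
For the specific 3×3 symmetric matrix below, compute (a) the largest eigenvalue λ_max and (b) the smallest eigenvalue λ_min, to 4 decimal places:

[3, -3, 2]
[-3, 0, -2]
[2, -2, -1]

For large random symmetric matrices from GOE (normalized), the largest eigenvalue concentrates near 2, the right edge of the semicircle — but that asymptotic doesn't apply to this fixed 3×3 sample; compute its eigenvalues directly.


Since M is real symmetric, all three eigenvalues are real; they are the roots of det(λI − M) = λ³ − (tr M) λ² + s λ − det M, where s is the sum of the principal 2×2 minors.
tr M = 3 + 0 + (-1) = 2.
s = (3·0 − (-3)²) + (3·(-1) − 2²) + (0·(-1) − (-2)²) = -9 + (-7) + (-4) = -20.
det M (expand along row 1) = 3·(-4) − (-3)·7 + 2·6 = 21.
Characteristic polynomial: λ³ − 2λ² − 20λ − 21 = 0.
Substitute λ = y + (tr M)/3 = y + 0.666667 to remove the quadratic term: y³ + p·y + q = 0 with p = s − (tr M)²/3 = -21.333333 and q = −2(tr M)³/27 + (tr M)·s/3 − det M = -34.925926.
Three real roots ⇒ use the trigonometric (Viète) form: r = 2√(−p/3) = 5.333333, φ = arccos(3q/(p·r)) = arccos(0.920898) = 0.400417 rad.
y_k = r·cos(φ/3 − 2πk/3) for k = 0, 1, 2 gives y = 5.285897, -2.028295, -3.257603.
λ_k = y_k + 0.666667 gives λ = 5.9526, -1.3616, -2.5909 (check: the sum is 2.0000 = tr M).

Hence λ_max = 5.9526 and λ_min = -2.5909.


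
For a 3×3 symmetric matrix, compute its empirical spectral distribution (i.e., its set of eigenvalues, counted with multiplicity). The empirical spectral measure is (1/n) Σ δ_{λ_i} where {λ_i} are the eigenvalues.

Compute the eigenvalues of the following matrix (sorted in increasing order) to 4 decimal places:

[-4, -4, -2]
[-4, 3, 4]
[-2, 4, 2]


Since M is real symmetric, all three eigenvalues are real; they are the roots of det(λI − M) = λ³ − (tr M) λ² + s λ − det M, where s is the sum of the principal 2×2 minors.
tr M = -4 + 3 + 2 = 1.
s = ((-4)·3 − (-4)²) + ((-4)·2 − (-2)²) + (3·2 − 4²) = -28 + (-12) + (-10) = -50.
det M (expand along row 1) = (-4)·(-10) − (-4)·0 + (-2)·(-10) = 60.
Characteristic polynomial: λ³ − λ² − 50λ − 60 = 0.
Substitute λ = y + (tr M)/3 = y + 0.333333 to remove the quadratic term: y³ + p·y + q = 0 with p = s − (tr M)²/3 = -50.333333 and q = −2(tr M)³/27 + (tr M)·s/3 − det M = -76.740741.
Three real roots ⇒ use the trigonometric (Viète) form: r = 2√(−p/3) = 8.192137, φ = arccos(3q/(p·r)) = arccos(0.558334) = 0.978420 rad.
y_k = r·cos(φ/3 − 2πk/3) for k = 0, 1, 2 gives y = 7.760298, -1.607119, -6.153179.
λ_k = y_k + 0.333333 gives λ = 8.0936, -1.2738, -5.8198 (check: the sum is 1.0000 = tr M).

Eigenvalues sorted in increasing order: [-5.8198, -1.2738, 8.0936].


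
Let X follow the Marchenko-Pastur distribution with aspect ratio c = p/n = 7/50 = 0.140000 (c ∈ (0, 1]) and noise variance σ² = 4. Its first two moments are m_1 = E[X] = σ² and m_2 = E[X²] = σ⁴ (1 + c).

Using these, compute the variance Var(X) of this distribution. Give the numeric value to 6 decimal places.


m_1 = E[X] = σ² = 4, so m_1² = 16.
m_2 = E[X²] = σ⁴ (1 + c) = 16 · (1 + 0.140000) = 16 · 1.140000 = 18.240000.
(Note m_2 − m_1² simplifies to c · σ⁴ = 0.140000 · 16.)

Var(X) = m_2 − m_1² = 18.240000 − 16 = 2.240000.


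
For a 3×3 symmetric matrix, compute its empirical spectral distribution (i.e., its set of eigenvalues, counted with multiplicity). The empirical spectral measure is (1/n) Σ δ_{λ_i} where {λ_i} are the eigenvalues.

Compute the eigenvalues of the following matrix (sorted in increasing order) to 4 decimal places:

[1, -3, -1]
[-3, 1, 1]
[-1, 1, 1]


Since M is real symmetric, all three eigenvalues are real; they are the roots of det(λI − M) = λ³ − (tr M) λ² + s λ − det M, where s is the sum of the principal 2×2 minors.
tr M = 1 + 1 + 1 = 3.
s = (1·1 − (-3)²) + (1·1 − (-1)²) + (1·1 − 1²) = -8 + 0 + 0 = -8.
det M (expand along row 1) = 1·0 − (-3)·(-2) + (-1)·(-2) = -4.
Characteristic polynomial: λ³ − 3λ² − 8λ + 4 = 0.
Substitute λ = y + (tr M)/3 = y + 1.000000 to remove the quadratic term: y³ + p·y + q = 0 with p = s − (tr M)²/3 = -11.000000 and q = −2(tr M)³/27 + (tr M)·s/3 − det M = -6.000000.
Three real roots ⇒ use the trigonometric (Viète) form: r = 2√(−p/3) = 3.829708, φ = arccos(3q/(p·r)) = arccos(0.427282) = 1.129312 rad.
y_k = r·cos(φ/3 − 2πk/3) for k = 0, 1, 2 gives y = 3.561553, -0.561553, -3.000000.
λ_k = y_k + 1.000000 gives λ = 4.5616, 0.4384, -2.0000 (check: the sum is 3.0000 = tr M).

Eigenvalues sorted in increasing order: [-2.0000, 0.4384, 4.5616].


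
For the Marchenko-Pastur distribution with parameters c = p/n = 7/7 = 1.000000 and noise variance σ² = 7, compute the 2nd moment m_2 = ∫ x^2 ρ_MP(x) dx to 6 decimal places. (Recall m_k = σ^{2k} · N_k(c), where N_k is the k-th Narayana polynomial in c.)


E[X²] = σ⁴ (1 + c) (second MP moment). With σ² = 7 (so σ⁴ = 49) and c = 7/7 = 1.000000: E[X²] = 49 · (1 + 1.000000) = 49 · 2.000000.

So E[X^2] = 98.000000.


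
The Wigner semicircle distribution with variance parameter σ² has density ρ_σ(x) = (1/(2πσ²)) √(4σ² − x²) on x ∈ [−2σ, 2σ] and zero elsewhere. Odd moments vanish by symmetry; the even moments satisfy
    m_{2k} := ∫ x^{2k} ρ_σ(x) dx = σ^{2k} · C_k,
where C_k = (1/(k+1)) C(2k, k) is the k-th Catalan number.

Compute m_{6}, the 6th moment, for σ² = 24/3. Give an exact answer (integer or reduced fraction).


By the scaled semicircle moment identity, m_{2k} = σ^{2k} · C_k with k = 3.
C_3 = (1/(k+1)) · C(2k, k) = (1/4) · C(6, 3) = (1/4) · 20 = 5.
σ^{2k} = (σ²)^k = (24/3)^3 = 512.

Therefore m_{6} = σ^{6} · C_3 = 512 · 5 = 2560.


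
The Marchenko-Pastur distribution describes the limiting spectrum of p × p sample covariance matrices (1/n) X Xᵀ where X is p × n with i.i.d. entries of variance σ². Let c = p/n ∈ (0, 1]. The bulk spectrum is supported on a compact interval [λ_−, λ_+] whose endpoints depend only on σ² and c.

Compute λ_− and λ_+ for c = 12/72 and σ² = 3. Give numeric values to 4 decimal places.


c = 12/72 = 0.166667; √c = 0.408248.
λ_− = σ² (1 − √c)² = 3 · (1 − 0.408248)² = 3 · (0.591752)² = 1.050510.
λ_+ = σ² (1 + √c)² = 3 · (1 + 0.408248)² = 3 · (1.408248)² = 5.949490.

Rounded to 4 decimal places: λ_− ≈ 1.0505, λ_+ ≈ 5.9495.


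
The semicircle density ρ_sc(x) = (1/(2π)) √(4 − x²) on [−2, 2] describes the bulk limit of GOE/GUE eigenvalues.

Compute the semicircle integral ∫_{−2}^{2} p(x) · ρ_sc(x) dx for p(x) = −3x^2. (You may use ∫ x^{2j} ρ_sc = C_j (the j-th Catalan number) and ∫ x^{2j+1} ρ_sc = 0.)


Write p(x) = Σ a_i x^i, split into monomials and integrate each against ρ_sc separately.
Using ∫ x^{2j} ρ_sc = C_j = (1/(j+1)) C(2j, j) (Catalan numbers) and ∫ x^{2j+1} ρ_sc = 0 (odd monomials vanish by symmetry):
  i = 2 (even): a_2 · C_{1} = -3 · 1 = -3

Summing the contributions: ∫_{−2}^{2} p(x) ρ_sc(x) dx = -3.


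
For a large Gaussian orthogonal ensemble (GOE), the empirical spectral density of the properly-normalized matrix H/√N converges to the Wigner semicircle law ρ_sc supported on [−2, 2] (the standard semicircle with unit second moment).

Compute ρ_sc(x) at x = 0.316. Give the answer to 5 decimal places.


ρ_sc(x) = (1/(2π)) √(4 − x²). With x = 0.316:
  4 − x² = 4 − (0.316)² = 4 − 0.099856 = 3.900144.
  √(4 − x²) = 1.974878.
  1/(2π) = 0.159155.
  ρ_sc(0.316) = 0.159155 · 1.974878 = 0.314312.

Rounded to 5 decimal places: ρ_sc(0.316) ≈ 0.31431.


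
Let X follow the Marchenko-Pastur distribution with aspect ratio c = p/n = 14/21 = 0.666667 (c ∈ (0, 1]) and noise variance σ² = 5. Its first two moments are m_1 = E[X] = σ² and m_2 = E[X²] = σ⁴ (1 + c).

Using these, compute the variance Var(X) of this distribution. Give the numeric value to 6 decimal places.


m_1 = E[X] = σ² = 5, so m_1² = 25.
m_2 = E[X²] = σ⁴ (1 + c) = 25 · (1 + 0.666667) = 25 · 1.666667 = 41.666667.
(Note m_2 − m_1² simplifies to c · σ⁴ = 0.666667 · 25.)

Var(X) = m_2 − m_1² = 41.666667 − 25 = 16.666667.


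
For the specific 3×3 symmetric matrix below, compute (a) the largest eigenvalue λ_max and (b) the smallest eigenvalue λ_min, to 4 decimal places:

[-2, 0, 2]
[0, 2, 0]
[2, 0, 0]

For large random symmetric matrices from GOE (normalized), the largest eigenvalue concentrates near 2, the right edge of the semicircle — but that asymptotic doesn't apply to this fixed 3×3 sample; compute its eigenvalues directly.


Since M is real symmetric, all three eigenvalues are real; they are the roots of det(λI − M) = λ³ − (tr M) λ² + s λ − det M, where s is the sum of the principal 2×2 minors.
tr M = -2 + 2 + 0 = 0.
s = ((-2)·2 − 0²) + ((-2)·0 − 2²) + (2·0 − 0²) = -4 + (-4) + 0 = -8.
det M (expand along row 1) = (-2)·0 − 0·0 + 2·(-4) = -8.
Characteristic polynomial: λ³ − 8λ + 8 = 0.
Substitute λ = y + (tr M)/3 = y + 0.000000 to remove the quadratic term: y³ + p·y + q = 0 with p = s − (tr M)²/3 = -8.000000 and q = −2(tr M)³/27 + (tr M)·s/3 − det M = 8.000000.
Three real roots ⇒ use the trigonometric (Viète) form: r = 2√(−p/3) = 3.265986, φ = arccos(3q/(p·r)) = arccos(-0.918559) = 2.735215 rad.
y_k = r·cos(φ/3 − 2πk/3) for k = 0, 1, 2 gives y = 2.000000, 1.236068, -3.236068.
λ_k = y_k + 0.000000 gives λ = 2.0000, 1.2361, -3.2361 (check: the sum is 0.0000 = tr M).

Hence λ_max = 2.0000 and λ_min = -3.2361.


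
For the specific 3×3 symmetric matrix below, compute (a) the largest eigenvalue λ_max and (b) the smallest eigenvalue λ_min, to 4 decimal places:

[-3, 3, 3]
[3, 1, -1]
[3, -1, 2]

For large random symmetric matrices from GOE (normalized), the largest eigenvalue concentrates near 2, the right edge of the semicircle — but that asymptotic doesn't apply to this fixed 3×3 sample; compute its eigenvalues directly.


Since M is real symmetric, all three eigenvalues are real; they are the roots of det(λI − M) = λ³ − (tr M) λ² + s λ − det M, where s is the sum of the principal 2×2 minors.
tr M = -3 + 1 + 2 = 0.
s = ((-3)·1 − 3²) + ((-3)·2 − 3²) + (1·2 − (-1)²) = -12 + (-15) + 1 = -26.
det M (expand along row 1) = (-3)·1 − 3·9 + 3·(-6) = -48.
Characteristic polynomial: λ³ − 26λ + 48 = 0.
Substitute λ = y + (tr M)/3 = y + 0.000000 to remove the quadratic term: y³ + p·y + q = 0 with p = s − (tr M)²/3 = -26.000000 and q = −2(tr M)³/27 + (tr M)·s/3 − det M = 48.000000.
Three real roots ⇒ use the trigonometric (Viète) form: r = 2√(−p/3) = 5.887841, φ = arccos(3q/(p·r)) = arccos(-0.940661) = 2.795369 rad.
y_k = r·cos(φ/3 − 2πk/3) for k = 0, 1, 2 gives y = 3.511499, 2.337175, -5.848674.
λ_k = y_k + 0.000000 gives λ = 3.5115, 2.3372, -5.8487 (check: the sum is 0.0000 = tr M).

Hence λ_max = 3.5115 and λ_min = -5.8487.


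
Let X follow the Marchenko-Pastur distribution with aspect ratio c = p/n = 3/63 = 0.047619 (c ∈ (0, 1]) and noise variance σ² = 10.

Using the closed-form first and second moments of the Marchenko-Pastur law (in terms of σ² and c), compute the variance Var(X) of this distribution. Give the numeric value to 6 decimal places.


Recall the MP moments m_1 = E[X] = σ² and m_2 = E[X²] = σ⁴ (1 + c).
m_1 = E[X] = σ² = 10, so m_1² = 100.
m_2 = E[X²] = σ⁴ (1 + c) = 100 · (1 + 0.047619) = 100 · 1.047619 = 104.761905.
(Note m_2 − m_1² simplifies to c · σ⁴ = 0.047619 · 100.)

Var(X) = m_2 − m_1² = 104.761905 − 100 = 4.761905.


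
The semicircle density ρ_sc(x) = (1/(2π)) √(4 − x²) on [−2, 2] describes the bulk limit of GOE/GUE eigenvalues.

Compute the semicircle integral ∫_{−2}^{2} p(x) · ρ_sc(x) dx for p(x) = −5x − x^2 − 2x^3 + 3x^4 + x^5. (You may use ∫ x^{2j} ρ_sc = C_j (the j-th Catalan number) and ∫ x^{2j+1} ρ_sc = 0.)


Write p(x) = Σ a_i x^i, split into monomials and integrate each against ρ_sc separately.
Using ∫ x^{2j} ρ_sc = C_j = (1/(j+1)) C(2j, j) (Catalan numbers) and ∫ x^{2j+1} ρ_sc = 0 (odd monomials vanish by symmetry):
  i = 1 (odd): ∫ x^1 ρ_sc = 0 (vanishes)
  i = 2 (even): a_2 · C_{1} = -1 · 1 = -1
  i = 3 (odd): ∫ x^3 ρ_sc = 0 (vanishes)
  i = 4 (even): a_4 · C_{2} = 3 · 2 = 6
  i = 5 (odd): ∫ x^5 ρ_sc = 0 (vanishes)

Summing the contributions: ∫_{−2}^{2} p(x) ρ_sc(x) dx = (-1) + 6 = 5.


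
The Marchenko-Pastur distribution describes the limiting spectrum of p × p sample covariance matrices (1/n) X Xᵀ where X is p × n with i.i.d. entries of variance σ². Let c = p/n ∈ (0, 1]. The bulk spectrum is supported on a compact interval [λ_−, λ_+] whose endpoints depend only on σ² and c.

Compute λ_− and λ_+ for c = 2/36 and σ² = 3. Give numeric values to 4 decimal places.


c = 2/36 = 0.055556; √c = 0.235702.
λ_− = σ² (1 − √c)² = 3 · (1 − 0.235702)² = 3 · (0.764298)² = 1.752453.
λ_+ = σ² (1 + √c)² = 3 · (1 + 0.235702)² = 3 · (1.235702)² = 4.580880.

Rounded to 4 decimal places: λ_− ≈ 1.7525, λ_+ ≈ 4.5809.


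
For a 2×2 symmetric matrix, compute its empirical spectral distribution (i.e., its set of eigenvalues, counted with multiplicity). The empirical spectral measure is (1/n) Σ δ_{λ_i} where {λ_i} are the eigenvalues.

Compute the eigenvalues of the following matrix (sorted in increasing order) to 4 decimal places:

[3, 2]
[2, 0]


Since M is real symmetric, both eigenvalues are real; they are the roots of det(λI − M) = λ² − (tr M) λ + det M.
tr M = 3 + 0 = 3.
det M = 3·0 − 2² = 0 − 4 = -4.
Characteristic polynomial: λ² − 3λ − 4 = 0.
Discriminant Δ = (tr M)² − 4·det M = 9 − (-16) = 25; √Δ = 5.000000.
λ = (tr M ± √Δ)/2 = (3 ± 5.000000)/2, giving (tr M − √Δ)/2 = -1.0000 and (tr M + √Δ)/2 = 4.0000.

Eigenvalues sorted in increasing order: [-1.0000, 4.0000].


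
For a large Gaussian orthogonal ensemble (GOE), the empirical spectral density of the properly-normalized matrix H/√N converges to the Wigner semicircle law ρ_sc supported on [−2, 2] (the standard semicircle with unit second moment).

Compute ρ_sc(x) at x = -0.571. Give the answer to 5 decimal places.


ρ_sc(x) = (1/(2π)) √(4 − x²). With x = -0.571:
  4 − x² = 4 − (-0.571)² = 4 − 0.326041 = 3.673959.
  √(4 − x²) = 1.916757.
  1/(2π) = 0.159155.
  ρ_sc(-0.571) = 0.159155 · 1.916757 = 0.305061.

Rounded to 5 decimal places: ρ_sc(-0.571) ≈ 0.30506.


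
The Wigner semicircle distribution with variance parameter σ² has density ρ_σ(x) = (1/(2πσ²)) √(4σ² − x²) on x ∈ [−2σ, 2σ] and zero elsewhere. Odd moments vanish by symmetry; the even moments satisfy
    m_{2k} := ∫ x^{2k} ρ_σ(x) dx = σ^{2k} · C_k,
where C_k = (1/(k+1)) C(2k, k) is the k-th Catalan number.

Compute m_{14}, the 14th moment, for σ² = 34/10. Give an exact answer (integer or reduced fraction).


By the scaled semicircle moment identity, m_{2k} = σ^{2k} · C_k with k = 7.
C_7 = (1/(k+1)) · C(2k, k) = (1/8) · C(14, 7) = (1/8) · 3432 = 429.
σ^{2k} = (σ²)^k = (34/10)^7 = 410338673/78125.

Therefore m_{14} = σ^{14} · C_7 = (410338673/78125) · 429 = 176035290717/78125.


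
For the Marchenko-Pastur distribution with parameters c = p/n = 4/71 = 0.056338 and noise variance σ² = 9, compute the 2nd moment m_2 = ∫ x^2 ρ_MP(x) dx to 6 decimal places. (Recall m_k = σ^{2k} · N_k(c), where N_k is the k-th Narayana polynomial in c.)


E[X²] = σ⁴ (1 + c) (second MP moment). With σ² = 9 (so σ⁴ = 81) and c = 4/71 = 0.056338: E[X²] = 81 · (1 + 0.056338) = 81 · 1.056338.

So E[X^2] = 85.563380.


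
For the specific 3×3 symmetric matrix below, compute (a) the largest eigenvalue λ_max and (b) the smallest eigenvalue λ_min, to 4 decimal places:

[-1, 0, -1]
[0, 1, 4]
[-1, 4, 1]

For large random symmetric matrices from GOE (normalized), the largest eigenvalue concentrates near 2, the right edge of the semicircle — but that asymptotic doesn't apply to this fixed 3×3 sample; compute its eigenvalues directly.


Since M is real symmetric, all three eigenvalues are real; they are the roots of det(λI − M) = λ³ − (tr M) λ² + s λ − det M, where s is the sum of the principal 2×2 minors.
tr M = -1 + 1 + 1 = 1.
s = ((-1)·1 − 0²) + ((-1)·1 − (-1)²) + (1·1 − 4²) = -1 + (-2) + (-15) = -18.
det M (expand along row 1) = (-1)·(-15) − 0·4 + (-1)·1 = 14.
Characteristic polynomial: λ³ − λ² − 18λ − 14 = 0.
Substitute λ = y + (tr M)/3 = y + 0.333333 to remove the quadratic term: y³ + p·y + q = 0 with p = s − (tr M)²/3 = -18.333333 and q = −2(tr M)³/27 + (tr M)·s/3 − det M = -20.074074.
Three real roots ⇒ use the trigonometric (Viète) form: r = 2√(−p/3) = 4.944132, φ = arccos(3q/(p·r)) = arccos(0.664393) = 0.844115 rad.
y_k = r·cos(φ/3 − 2πk/3) for k = 0, 1, 2 gives y = 4.749707, -1.185927, -3.563780.
λ_k = y_k + 0.333333 gives λ = 5.0830, -0.8526, -3.2304 (check: the sum is 1.0000 = tr M).

Hence λ_max = 5.0830 and λ_min = -3.2304.


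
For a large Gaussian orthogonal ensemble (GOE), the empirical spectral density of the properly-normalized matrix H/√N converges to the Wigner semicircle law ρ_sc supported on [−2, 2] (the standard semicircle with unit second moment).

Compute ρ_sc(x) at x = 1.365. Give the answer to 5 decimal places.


ρ_sc(x) = (1/(2π)) √(4 − x²). With x = 1.365:
  4 − x² = 4 − (1.365)² = 4 − 1.863225 = 2.136775.
  √(4 − x²) = 1.461771.
  1/(2π) = 0.159155.
  ρ_sc(1.365) = 0.159155 · 1.461771 = 0.232648.

Rounded to 5 decimal places: ρ_sc(1.365) ≈ 0.23265.


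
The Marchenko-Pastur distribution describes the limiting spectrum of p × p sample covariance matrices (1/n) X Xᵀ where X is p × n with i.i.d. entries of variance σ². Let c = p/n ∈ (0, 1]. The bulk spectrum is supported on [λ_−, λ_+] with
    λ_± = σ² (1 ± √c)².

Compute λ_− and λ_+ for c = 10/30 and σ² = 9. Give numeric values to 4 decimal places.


c = 10/30 = 0.333333; √c = 0.577350.
λ_− = σ² (1 − √c)² = 9 · (1 − 0.577350)² = 9 · (0.422650)² = 1.607695.
λ_+ = σ² (1 + √c)² = 9 · (1 + 0.577350)² = 9 · (1.577350)² = 22.392305.

Rounded to 4 decimal places: λ_− ≈ 1.6077, λ_+ ≈ 22.3923.
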